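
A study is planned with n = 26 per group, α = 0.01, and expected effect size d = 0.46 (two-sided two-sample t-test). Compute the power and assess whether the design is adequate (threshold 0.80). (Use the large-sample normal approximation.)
Power ≈ 0.18; the study is underpowered (power < 0.80)

Power calculation (two-sample t-test, normal approximation):
z_β = d · √(n/2) - z_{α/2}
z_β = 0.46 · √(26/2) - 2.576
z_β = 0.46 · 3.606 - 2.576
z_β = -0.917

Power = Φ(z_β) = Φ(-0.917) ≈ 0.179

Effect size d = 0.46 is small by Cohen's convention (0.2/0.5/0.8).

Threshold: power ≥ 0.80 is conventionally adequate.
Power ≈ 0.18 → the study is underpowered (power < 0.80).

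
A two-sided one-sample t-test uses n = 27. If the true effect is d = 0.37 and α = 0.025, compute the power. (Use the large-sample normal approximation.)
Power ≈ 0.37

Power calculation (one-sample t-test, normal approximation):
z_β = d · √n - z_{α/2}
z_β = 0.37 · √27 - 2.241
z_β = 0.37 · 5.196 - 2.241
z_β = -0.319

Power = Φ(z_β) = Φ(-0.319) ≈ 0.375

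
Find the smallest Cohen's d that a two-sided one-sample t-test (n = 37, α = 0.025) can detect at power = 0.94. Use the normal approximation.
d ≈ 0.62

Minimum detectable effect (one-sample t-test, normal approximation):
d = (z_{α/2} + z_β) / √n
d = (2.241 + 1.555) / √37
d = 3.796 / 6.083
d ≈ 0.62

By Cohen's convention (0.2 small / 0.5 medium / 0.8 large): medium effect.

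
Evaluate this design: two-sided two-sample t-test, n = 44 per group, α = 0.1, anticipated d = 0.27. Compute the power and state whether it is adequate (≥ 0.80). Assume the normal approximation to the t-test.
Power ≈ 0.35; the study is underpowered (power < 0.80)

Power calculation (two-sample t-test, normal approximation):
z_β = d · √(n/2) - z_{α/2}
z_β = 0.27 · √(44/2) - 1.645
z_β = 0.27 · 4.690 - 1.645
z_β = -0.378

Power = Φ(z_β) = Φ(-0.378) ≈ 0.353

Effect size d = 0.27 is small by Cohen's convention (0.2/0.5/0.8).

Threshold: power ≥ 0.80 is conventionally adequate.
Power ≈ 0.35 → the study is underpowered (power < 0.80).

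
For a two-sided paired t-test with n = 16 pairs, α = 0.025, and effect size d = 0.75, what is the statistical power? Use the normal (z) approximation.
Power ≈ 0.78

Power calculation (paired t-test, normal approximation):
z_β = d · √n - z_{α/2}
z_β = 0.75 · √16 - 2.241
z_β = 0.75 · 4.000 - 2.241
z_β = 0.759

Power = Φ(z_β) = Φ(0.759) ≈ 0.776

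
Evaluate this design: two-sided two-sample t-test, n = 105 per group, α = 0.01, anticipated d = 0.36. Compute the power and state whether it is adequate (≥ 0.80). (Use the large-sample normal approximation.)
Power ≈ 0.51; the study is underpowered (power < 0.80)

Power calculation (two-sample t-test, normal approximation):
z_β = d · √(n/2) - z_{α/2}
z_β = 0.36 · √(105/2) - 2.576
z_β = 0.36 · 7.246 - 2.576
z_β = 0.033

Power = Φ(z_β) = Φ(0.033) ≈ 0.513

Effect size d = 0.36 is small by Cohen's convention (0.2/0.5/0.8).

Threshold: power ≥ 0.80 is conventionally adequate.
Power ≈ 0.51 → the study is underpowered (power < 0.80).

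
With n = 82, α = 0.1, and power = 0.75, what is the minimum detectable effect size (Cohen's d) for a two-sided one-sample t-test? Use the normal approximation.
d ≈ 0.26

Minimum detectable effect (one-sample t-test, normal approximation):
d = (z_{α/2} + z_β) / √n
d = (1.645 + 0.674) / √82
d = 2.319 / 9.055
d ≈ 0.26

By Cohen's convention (0.2 small / 0.5 medium / 0.8 large): small effect.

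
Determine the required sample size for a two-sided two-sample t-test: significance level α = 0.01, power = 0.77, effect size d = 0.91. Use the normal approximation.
n = 27 per group

Sample size formula (two-sample t-test, normal approximation):
n = 2 · ((z_{α/2} + z_β) / d)²

z_{α/2} = 2.576 (for α = 0.01, two-sided)
z_β = 0.739 (for power = 0.77)
d = 0.91

n = 2 · ((2.576 + 0.739) / 0.91)²
n = 2 · (3.643)²
n ≈ 26.54
Round up to the next whole number: n = 27 per group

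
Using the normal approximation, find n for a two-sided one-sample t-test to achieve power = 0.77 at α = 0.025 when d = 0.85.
n = 13

Sample size formula (one-sample t-test, normal approximation):
n = ((z_{α/2} + z_β) / d)²

z_{α/2} = 2.241 (for α = 0.025, two-sided)
z_β = 0.739 (for power = 0.77)
d = 0.85

n = ((2.241 + 0.739) / 0.85)²
n = (3.506)²
n ≈ 12.29
Round up to the next whole number: n = 13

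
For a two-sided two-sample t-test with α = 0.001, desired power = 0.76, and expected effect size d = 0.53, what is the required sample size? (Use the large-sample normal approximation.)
n = 114 per group

Sample size formula (two-sample t-test, normal approximation):
n = 2 · ((z_{α/2} + z_β) / d)²

z_{α/2} = 3.291 (for α = 0.001, two-sided)
z_β = 0.706 (for power = 0.76)
d = 0.53

n = 2 · ((3.291 + 0.706) / 0.53)²
n = 2 · (7.542)²
n ≈ 113.76
Round up to the next whole number: n = 114 per group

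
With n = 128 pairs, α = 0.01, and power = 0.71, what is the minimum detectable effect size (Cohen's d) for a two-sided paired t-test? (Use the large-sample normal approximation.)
d ≈ 0.28

Minimum detectable effect (paired t-test, normal approximation):
d = (z_{α/2} + z_β) / √n
d = (2.576 + 0.553) / √128
d = 3.129 / 11.314
d ≈ 0.28

By Cohen's convention (0.2 small / 0.5 medium / 0.8 large): small effect.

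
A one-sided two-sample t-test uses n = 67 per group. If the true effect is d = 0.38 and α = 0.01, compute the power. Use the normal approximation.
Power ≈ 0.45

Power calculation (two-sample t-test, normal approximation):
z_β = d · √(n/2) - z_α
z_β = 0.38 · √(67/2) - 2.326
z_β = 0.38 · 5.788 - 2.326
z_β = -0.127

Power = Φ(z_β) = Φ(-0.127) ≈ 0.449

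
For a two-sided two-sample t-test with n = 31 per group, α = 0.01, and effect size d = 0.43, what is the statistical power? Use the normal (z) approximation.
Power ≈ 0.19

Power calculation (two-sample t-test, normal approximation):
z_β = d · √(n/2) - z_{α/2}
z_β = 0.43 · √(31/2) - 2.576
z_β = 0.43 · 3.937 - 2.576
z_β = -0.883

Power = Φ(z_β) = Φ(-0.883) ≈ 0.189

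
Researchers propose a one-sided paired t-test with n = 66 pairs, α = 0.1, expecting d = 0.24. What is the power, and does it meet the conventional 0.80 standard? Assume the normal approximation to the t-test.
Power ≈ 0.75; the study is underpowered (power < 0.80)

Power calculation (paired t-test, normal approximation):
z_β = d · √n - z_α
z_β = 0.24 · √66 - 1.282
z_β = 0.24 · 8.124 - 1.282
z_β = 0.668

Power = Φ(z_β) = Φ(0.668) ≈ 0.748

Effect size d = 0.24 is small by Cohen's convention (0.2/0.5/0.8).

Threshold: power ≥ 0.80 is conventionally adequate.
Power ≈ 0.75 → the study is underpowered (power < 0.80).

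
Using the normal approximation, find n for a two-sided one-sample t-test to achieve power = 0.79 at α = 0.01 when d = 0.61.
n = 31

Sample size formula (one-sample t-test, normal approximation):
n = ((z_{α/2} + z_β) / d)²

z_{α/2} = 2.576 (for α = 0.01, two-sided)
z_β = 0.806 (for power = 0.79)
d = 0.61

n = ((2.576 + 0.806) / 0.61)²
n = (5.544)²
n ≈ 30.74
Round up to the next whole number: n = 31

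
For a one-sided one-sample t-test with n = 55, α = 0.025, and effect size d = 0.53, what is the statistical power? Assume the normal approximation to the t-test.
Power ≈ 0.98

Power calculation (one-sample t-test, normal approximation):
z_β = d · √n - z_α
z_β = 0.53 · √55 - 1.960
z_β = 0.53 · 7.416 - 1.960
z_β = 1.971

Power = Φ(z_β) = Φ(1.971) ≈ 0.976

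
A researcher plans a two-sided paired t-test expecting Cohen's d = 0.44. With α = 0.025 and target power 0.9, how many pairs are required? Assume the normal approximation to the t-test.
n = 65 pairs

Sample size formula (paired t-test, normal approximation):
n = ((z_{α/2} + z_β) / d)²

z_{α/2} = 2.241 (for α = 0.025, two-sided)
z_β = 1.282 (for power = 0.9)
d = 0.44

n = ((2.241 + 1.282) / 0.44)²
n = (8.007)²
n ≈ 64.11
Round up to the next whole number: n = 65 pairs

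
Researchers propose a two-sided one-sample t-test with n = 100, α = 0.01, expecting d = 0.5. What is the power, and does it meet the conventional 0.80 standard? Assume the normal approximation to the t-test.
Power ≈ 0.99; the study is adequately powered (power ≥ 0.80)

Power calculation (one-sample t-test, normal approximation):
z_β = d · √n - z_{α/2}
z_β = 0.5 · √100 - 2.576
z_β = 0.5 · 10.000 - 2.576
z_β = 2.424

Power = Φ(z_β) = Φ(2.424) ≈ 0.992

Effect size d = 0.5 is medium by Cohen's convention (0.2/0.5/0.8).

Threshold: power ≥ 0.80 is conventionally adequate.
Power ≈ 0.99 → the study is adequately powered (power ≥ 0.80).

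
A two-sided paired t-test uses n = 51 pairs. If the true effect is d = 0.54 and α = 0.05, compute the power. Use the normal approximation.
Power ≈ 0.97

Power calculation (paired t-test, normal approximation):
z_β = d · √n - z_{α/2}
z_β = 0.54 · √51 - 1.960
z_β = 0.54 · 7.141 - 1.960
z_β = 1.896

Power = Φ(z_β) = Φ(1.896) ≈ 0.971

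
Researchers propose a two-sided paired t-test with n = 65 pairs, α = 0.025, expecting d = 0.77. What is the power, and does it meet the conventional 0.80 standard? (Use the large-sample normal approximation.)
Power ≈ 1.00; the study is adequately powered (power ≥ 0.80)

Power calculation (paired t-test, normal approximation):
z_β = d · √n - z_{α/2}
z_β = 0.77 · √65 - 2.241
z_β = 0.77 · 8.062 - 2.241
z_β = 3.967

Power = Φ(z_β) = Φ(3.967) ≈ 1.000

Effect size d = 0.77 is medium by Cohen's convention (0.2/0.5/0.8).

Threshold: power ≥ 0.80 is conventionally adequate.
Power ≈ 1.00 → the study is adequately powered (power ≥ 0.80).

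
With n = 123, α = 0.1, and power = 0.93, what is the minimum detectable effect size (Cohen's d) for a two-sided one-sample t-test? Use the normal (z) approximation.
d ≈ 0.28

Minimum detectable effect (one-sample t-test, normal approximation):
d = (z_{α/2} + z_β) / √n
d = (1.645 + 1.476) / √123
d = 3.121 / 11.091
d ≈ 0.28

By Cohen's convention (0.2 small / 0.5 medium / 0.8 large): small effect.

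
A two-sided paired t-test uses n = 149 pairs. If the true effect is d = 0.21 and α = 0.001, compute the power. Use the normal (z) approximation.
Power ≈ 0.23

Power calculation (paired t-test, normal approximation):
z_β = d · √n - z_{α/2}
z_β = 0.21 · √149 - 3.291
z_β = 0.21 · 12.207 - 3.291
z_β = -0.727

Power = Φ(z_β) = Φ(-0.727) ≈ 0.234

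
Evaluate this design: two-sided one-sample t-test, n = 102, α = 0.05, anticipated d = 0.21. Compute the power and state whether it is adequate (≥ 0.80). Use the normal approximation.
Power ≈ 0.56; the study is underpowered (power < 0.80)

Power calculation (one-sample t-test, normal approximation):
z_β = d · √n - z_{α/2}
z_β = 0.21 · √102 - 1.960
z_β = 0.21 · 10.100 - 1.960
z_β = 0.161

Power = Φ(z_β) = Φ(0.161) ≈ 0.564

Effect size d = 0.21 is small by Cohen's convention (0.2/0.5/0.8).

Threshold: power ≥ 0.80 is conventionally adequate.
Power ≈ 0.56 → the study is underpowered (power < 0.80).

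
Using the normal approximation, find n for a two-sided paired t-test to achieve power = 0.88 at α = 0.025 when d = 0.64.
n = 29 pairs

Sample size formula (paired t-test, normal approximation):
n = ((z_{α/2} + z_β) / d)²

z_{α/2} = 2.241 (for α = 0.025, two-sided)
z_β = 1.175 (for power = 0.88)
d = 0.64

n = ((2.241 + 1.175) / 0.64)²
n = (5.338)²
n ≈ 28.49
Round up to the next whole number: n = 29 pairs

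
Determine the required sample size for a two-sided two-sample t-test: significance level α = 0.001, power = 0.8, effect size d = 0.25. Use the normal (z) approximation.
n = 547 per group

Sample size formula (two-sample t-test, normal approximation):
n = 2 · ((z_{α/2} + z_β) / d)²

z_{α/2} = 3.291 (for α = 0.001, two-sided)
z_β = 0.842 (for power = 0.8)
d = 0.25

n = 2 · ((3.291 + 0.842) / 0.25)²
n = 2 · (16.532)²
n ≈ 546.61
Round up to the next whole number: n = 547 per group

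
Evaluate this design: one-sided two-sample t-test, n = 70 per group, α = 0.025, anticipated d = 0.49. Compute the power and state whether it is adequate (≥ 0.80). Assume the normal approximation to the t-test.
Power ≈ 0.83; the study is adequately powered (power ≥ 0.80)

Power calculation (two-sample t-test, normal approximation):
z_β = d · √(n/2) - z_α
z_β = 0.49 · √(70/2) - 1.960
z_β = 0.49 · 5.916 - 1.960
z_β = 0.939

Power = Φ(z_β) = Φ(0.939) ≈ 0.826

Effect size d = 0.49 is small by Cohen's convention (0.2/0.5/0.8).

Threshold: power ≥ 0.80 is conventionally adequate.
Power ≈ 0.83 → the study is adequately powered (power ≥ 0.80).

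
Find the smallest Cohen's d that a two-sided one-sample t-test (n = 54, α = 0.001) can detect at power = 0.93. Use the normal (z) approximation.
d ≈ 0.65

Minimum detectable effect (one-sample t-test, normal approximation):
d = (z_{α/2} + z_β) / √n
d = (3.291 + 1.476) / √54
d = 4.766 / 7.348
d ≈ 0.65

By Cohen's convention (0.2 small / 0.5 medium / 0.8 large): medium effect.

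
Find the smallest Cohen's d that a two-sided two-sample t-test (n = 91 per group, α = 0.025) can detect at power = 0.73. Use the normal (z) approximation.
d ≈ 0.42

Minimum detectable effect (two-sample t-test, normal approximation):
d = (z_{α/2} + z_β) / √(n/2)
d = (2.241 + 0.613) / √(91/2)
d = 2.854 / 6.745
d ≈ 0.42

By Cohen's convention (0.2 small / 0.5 medium / 0.8 large): small effect.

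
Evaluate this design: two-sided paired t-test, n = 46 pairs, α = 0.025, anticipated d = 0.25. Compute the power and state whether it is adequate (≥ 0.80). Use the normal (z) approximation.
Power ≈ 0.29; the study is underpowered (power < 0.80)

Power calculation (paired t-test, normal approximation):
z_β = d · √n - z_{α/2}
z_β = 0.25 · √46 - 2.241
z_β = 0.25 · 6.782 - 2.241
z_β = -0.546

Power = Φ(z_β) = Φ(-0.546) ≈ 0.293

Effect size d = 0.25 is small by Cohen's convention (0.2/0.5/0.8).

Threshold: power ≥ 0.80 is conventionally adequate.
Power ≈ 0.29 → the study is underpowered (power < 0.80).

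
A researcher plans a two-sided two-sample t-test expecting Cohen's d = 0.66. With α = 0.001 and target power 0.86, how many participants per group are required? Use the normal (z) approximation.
n = 88 per group

Sample size formula (two-sample t-test, normal approximation):
n = 2 · ((z_{α/2} + z_β) / d)²

z_{α/2} = 3.291 (for α = 0.001, two-sided)
z_β = 1.080 (for power = 0.86)
d = 0.66

n = 2 · ((3.291 + 1.080) / 0.66)²
n = 2 · (6.623)²
n ≈ 87.73
Round up to the next whole number: n = 88 per group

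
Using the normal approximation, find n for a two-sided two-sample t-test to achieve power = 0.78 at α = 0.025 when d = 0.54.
n = 63 per group

Sample size formula (two-sample t-test, normal approximation):
n = 2 · ((z_{α/2} + z_β) / d)²

z_{α/2} = 2.241 (for α = 0.025, two-sided)
z_β = 0.772 (for power = 0.78)
d = 0.54

n = 2 · ((2.241 + 0.772) / 0.54)²
n = 2 · (5.580)²
n ≈ 62.27
Round up to the next whole number: n = 63 per group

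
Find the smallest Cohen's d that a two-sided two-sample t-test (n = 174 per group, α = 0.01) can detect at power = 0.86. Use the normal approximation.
d ≈ 0.39

Minimum detectable effect (two-sample t-test, normal approximation):
d = (z_{α/2} + z_β) / √(n/2)
d = (2.576 + 1.080) / √(174/2)
d = 3.656 / 9.327
d ≈ 0.39

By Cohen's convention (0.2 small / 0.5 medium / 0.8 large): small effect.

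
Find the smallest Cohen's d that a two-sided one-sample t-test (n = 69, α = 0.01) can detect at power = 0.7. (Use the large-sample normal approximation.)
d ≈ 0.37

Minimum detectable effect (one-sample t-test, normal approximation):
d = (z_{α/2} + z_β) / √n
d = (2.576 + 0.524) / √69
d = 3.100 / 8.307
d ≈ 0.37

By Cohen's convention (0.2 small / 0.5 medium / 0.8 large): small effect.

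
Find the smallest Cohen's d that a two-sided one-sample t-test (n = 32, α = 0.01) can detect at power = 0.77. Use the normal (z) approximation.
d ≈ 0.59

Minimum detectable effect (one-sample t-test, normal approximation):
d = (z_{α/2} + z_β) / √n
d = (2.576 + 0.739) / √32
d = 3.315 / 5.657
d ≈ 0.59

By Cohen's convention (0.2 small / 0.5 medium / 0.8 large): medium effect.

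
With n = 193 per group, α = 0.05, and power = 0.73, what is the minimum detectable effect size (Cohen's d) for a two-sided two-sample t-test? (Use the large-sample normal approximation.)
d ≈ 0.26

Minimum detectable effect (two-sample t-test, normal approximation):
d = (z_{α/2} + z_β) / √(n/2)
d = (1.960 + 0.613) / √(193/2)
d = 2.573 / 9.823
d ≈ 0.26

By Cohen's convention (0.2 small / 0.5 medium / 0.8 large): small effect.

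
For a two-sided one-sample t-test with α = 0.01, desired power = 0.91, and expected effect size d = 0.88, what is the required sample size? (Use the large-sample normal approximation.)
n = 20

Sample size formula (one-sample t-test, normal approximation):
n = ((z_{α/2} + z_β) / d)²

z_{α/2} = 2.576 (for α = 0.01, two-sided)
z_β = 1.341 (for power = 0.91)
d = 0.88

n = ((2.576 + 1.341) / 0.88)²
n = (4.451)²
n ≈ 19.81
Round up to the next whole number: n = 20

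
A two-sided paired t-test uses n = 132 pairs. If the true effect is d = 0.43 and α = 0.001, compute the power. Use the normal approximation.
Power ≈ 0.95

Power calculation (paired t-test, normal approximation):
z_β = d · √n - z_{α/2}
z_β = 0.43 · √132 - 3.291
z_β = 0.43 · 11.489 - 3.291
z_β = 1.650

Power = Φ(z_β) = Φ(1.650) ≈ 0.951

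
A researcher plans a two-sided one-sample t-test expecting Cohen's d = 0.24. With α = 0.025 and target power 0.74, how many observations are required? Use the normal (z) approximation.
n = 145

Sample size formula (one-sample t-test, normal approximation):
n = ((z_{α/2} + z_β) / d)²

z_{α/2} = 2.241 (for α = 0.025, two-sided)
z_β = 0.643 (for power = 0.74)
d = 0.24

n = ((2.241 + 0.643) / 0.24)²
n = (12.017)²
n ≈ 144.41
Round up to the next whole number: n = 145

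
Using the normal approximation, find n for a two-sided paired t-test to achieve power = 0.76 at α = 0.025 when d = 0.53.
n = 31 pairs

Sample size formula (paired t-test, normal approximation):
n = ((z_{α/2} + z_β) / d)²

z_{α/2} = 2.241 (for α = 0.025, two-sided)
z_β = 0.706 (for power = 0.76)
d = 0.53

n = ((2.241 + 0.706) / 0.53)²
n = (5.560)²
n ≈ 30.91
Round up to the next whole number: n = 31 pairs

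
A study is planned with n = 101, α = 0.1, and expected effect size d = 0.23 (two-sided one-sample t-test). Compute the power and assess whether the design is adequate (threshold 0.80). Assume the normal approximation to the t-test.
Power ≈ 0.75; the study is underpowered (power < 0.80)

Power calculation (one-sample t-test, normal approximation):
z_β = d · √n - z_{α/2}
z_β = 0.23 · √101 - 1.645
z_β = 0.23 · 10.050 - 1.645
z_β = 0.667

Power = Φ(z_β) = Φ(0.667) ≈ 0.747

Effect size d = 0.23 is small by Cohen's convention (0.2/0.5/0.8).

Threshold: power ≥ 0.80 is conventionally adequate.
Power ≈ 0.75 → the study is underpowered (power < 0.80).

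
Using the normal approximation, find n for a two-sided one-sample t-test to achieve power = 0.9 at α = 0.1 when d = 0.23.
n = 162

Sample size formula (one-sample t-test, normal approximation):
n = ((z_{α/2} + z_β) / d)²

z_{α/2} = 1.645 (for α = 0.1, two-sided)
z_β = 1.282 (for power = 0.9)
d = 0.23

n = ((1.645 + 1.282) / 0.23)²
n = (12.726)²
n ≈ 161.95
Round up to the next whole number: n = 162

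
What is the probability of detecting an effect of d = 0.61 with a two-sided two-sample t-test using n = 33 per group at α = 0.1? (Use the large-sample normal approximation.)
Power ≈ 0.80

Power calculation (two-sample t-test, normal approximation):
z_β = d · √(n/2) - z_{α/2}
z_β = 0.61 · √(33/2) - 1.645
z_β = 0.61 · 4.062 - 1.645
z_β = 0.833

Power = Φ(z_β) = Φ(0.833) ≈ 0.798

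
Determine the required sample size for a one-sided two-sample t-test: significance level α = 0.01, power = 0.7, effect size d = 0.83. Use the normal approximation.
n = 24 per group

Sample size formula (two-sample t-test, normal approximation):
n = 2 · ((z_α + z_β) / d)²

z_α = 2.326 (for α = 0.01, one-sided)
z_β = 0.524 (for power = 0.7)
d = 0.83

n = 2 · ((2.326 + 0.524) / 0.83)²
n = 2 · (3.434)²
n ≈ 23.58
Round up to the next whole number: n = 24 per group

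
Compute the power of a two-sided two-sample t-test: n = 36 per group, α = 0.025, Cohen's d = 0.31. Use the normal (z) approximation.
Power ≈ 0.18

Power calculation (two-sample t-test, normal approximation):
z_β = d · √(n/2) - z_{α/2}
z_β = 0.31 · √(36/2) - 2.241
z_β = 0.31 · 4.243 - 2.241
z_β = -0.926

Power = Φ(z_β) = Φ(-0.926) ≈ 0.177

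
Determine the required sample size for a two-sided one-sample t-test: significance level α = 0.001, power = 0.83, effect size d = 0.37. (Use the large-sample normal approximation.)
n = 132

Sample size formula (one-sample t-test, normal approximation):
n = ((z_{α/2} + z_β) / d)²

z_{α/2} = 3.291 (for α = 0.001, two-sided)
z_β = 0.954 (for power = 0.83)
d = 0.37

n = ((3.291 + 0.954) / 0.37)²
n = (11.473)²
n ≈ 131.63
Round up to the next whole number: n = 132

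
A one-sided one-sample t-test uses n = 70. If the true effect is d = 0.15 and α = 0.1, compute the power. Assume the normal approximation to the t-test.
Power ≈ 0.49

Power calculation (one-sample t-test, normal approximation):
z_β = d · √n - z_α
z_β = 0.15 · √70 - 1.282
z_β = 0.15 · 8.367 - 1.282
z_β = -0.027

Power = Φ(z_β) = Φ(-0.027) ≈ 0.489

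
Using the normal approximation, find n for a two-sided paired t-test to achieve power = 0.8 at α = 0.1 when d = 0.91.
n = 8 pairs

Sample size formula (paired t-test, normal approximation):
n = ((z_{α/2} + z_β) / d)²

z_{α/2} = 1.645 (for α = 0.1, two-sided)
z_β = 0.842 (for power = 0.8)
d = 0.91

n = ((1.645 + 0.842) / 0.91)²
n = (2.733)²
n ≈ 7.47
Round up to the next whole number: n = 8 pairs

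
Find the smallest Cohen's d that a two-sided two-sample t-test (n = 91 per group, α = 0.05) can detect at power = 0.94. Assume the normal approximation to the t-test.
d ≈ 0.52

Minimum detectable effect (two-sample t-test, normal approximation):
d = (z_{α/2} + z_β) / √(n/2)
d = (1.960 + 1.555) / √(91/2)
d = 3.515 / 6.745
d ≈ 0.52

By Cohen's convention (0.2 small / 0.5 medium / 0.8 large): medium effect.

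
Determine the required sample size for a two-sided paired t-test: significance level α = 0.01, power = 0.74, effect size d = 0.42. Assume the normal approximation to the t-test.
n = 59 pairs

Sample size formula (paired t-test, normal approximation):
n = ((z_{α/2} + z_β) / d)²

z_{α/2} = 2.576 (for α = 0.01, two-sided)
z_β = 0.643 (for power = 0.74)
d = 0.42

n = ((2.576 + 0.643) / 0.42)²
n = (7.664)²
n ≈ 58.74
Round up to the next whole number: n = 59 pairs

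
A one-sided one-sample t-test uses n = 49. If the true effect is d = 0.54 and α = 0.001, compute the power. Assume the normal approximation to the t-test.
Power ≈ 0.75

Power calculation (one-sample t-test, normal approximation):
z_β = d · √n - z_α
z_β = 0.54 · √49 - 3.090
z_β = 0.54 · 7.000 - 3.090
z_β = 0.690

Power = Φ(z_β) = Φ(0.690) ≈ 0.755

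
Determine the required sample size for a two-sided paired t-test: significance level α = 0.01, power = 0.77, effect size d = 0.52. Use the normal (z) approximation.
n = 41 pairs

Sample size formula (paired t-test, normal approximation):
n = ((z_{α/2} + z_β) / d)²

z_{α/2} = 2.576 (for α = 0.01, two-sided)
z_β = 0.739 (for power = 0.77)
d = 0.52

n = ((2.576 + 0.739) / 0.52)²
n = (6.375)²
n ≈ 40.64
Round up to the next whole number: n = 41 pairs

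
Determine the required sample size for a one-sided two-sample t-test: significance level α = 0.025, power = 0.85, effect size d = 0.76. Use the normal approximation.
n = 32 per group

Sample size formula (two-sample t-test, normal approximation):
n = 2 · ((z_α + z_β) / d)²

z_α = 1.960 (for α = 0.025, one-sided)
z_β = 1.036 (for power = 0.85)
d = 0.76

n = 2 · ((1.960 + 1.036) / 0.76)²
n = 2 · (3.942)²
n ≈ 31.08
Round up to the next whole number: n = 32 per group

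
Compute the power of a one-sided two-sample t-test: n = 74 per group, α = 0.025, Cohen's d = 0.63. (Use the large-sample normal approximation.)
Power ≈ 0.97

Power calculation (two-sample t-test, normal approximation):
z_β = d · √(n/2) - z_α
z_β = 0.63 · √(74/2) - 1.960
z_β = 0.63 · 6.083 - 1.960
z_β = 1.872

Power = Φ(z_β) = Φ(1.872) ≈ 0.969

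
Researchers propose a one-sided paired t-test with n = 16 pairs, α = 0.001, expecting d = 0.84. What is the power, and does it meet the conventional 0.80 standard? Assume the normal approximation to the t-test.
Power ≈ 0.61; the study is underpowered (power < 0.80)

Power calculation (paired t-test, normal approximation):
z_β = d · √n - z_α
z_β = 0.84 · √16 - 3.090
z_β = 0.84 · 4.000 - 3.090
z_β = 0.270

Power = Φ(z_β) = Φ(0.270) ≈ 0.606

Effect size d = 0.84 is large by Cohen's convention (0.2/0.5/0.8).

Threshold: power ≥ 0.80 is conventionally adequate.
Power ≈ 0.61 → the study is underpowered (power < 0.80).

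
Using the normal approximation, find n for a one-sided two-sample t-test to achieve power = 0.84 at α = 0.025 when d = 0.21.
n = 396 per group

Sample size formula (two-sample t-test, normal approximation):
n = 2 · ((z_α + z_β) / d)²

z_α = 1.960 (for α = 0.025, one-sided)
z_β = 0.994 (for power = 0.84)
d = 0.21

n = 2 · ((1.960 + 0.994) / 0.21)²
n = 2 · (14.067)²
n ≈ 395.76
Round up to the next whole number: n = 396 per group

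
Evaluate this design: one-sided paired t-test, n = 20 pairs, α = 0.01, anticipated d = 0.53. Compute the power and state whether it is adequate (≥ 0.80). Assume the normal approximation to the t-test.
Power ≈ 0.52; the study is underpowered (power < 0.80)

Power calculation (paired t-test, normal approximation):
z_β = d · √n - z_α
z_β = 0.53 · √20 - 2.326
z_β = 0.53 · 4.472 - 2.326
z_β = 0.044

Power = Φ(z_β) = Φ(0.044) ≈ 0.518

Effect size d = 0.53 is medium by Cohen's convention (0.2/0.5/0.8).

Threshold: power ≥ 0.80 is conventionally adequate.
Power ≈ 0.52 → the study is underpowered (power < 0.80).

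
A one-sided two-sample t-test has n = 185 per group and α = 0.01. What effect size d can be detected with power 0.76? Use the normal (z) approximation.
d ≈ 0.32

Minimum detectable effect (two-sample t-test, normal approximation):
d = (z_α + z_β) / √(n/2)
d = (2.326 + 0.706) / √(185/2)
d = 3.033 / 9.618
d ≈ 0.32

By Cohen's convention (0.2 small / 0.5 medium / 0.8 large): small effect.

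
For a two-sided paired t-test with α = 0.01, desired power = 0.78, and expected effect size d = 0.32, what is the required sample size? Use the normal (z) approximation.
n = 110 pairs

Sample size formula (paired t-test, normal approximation):
n = ((z_{α/2} + z_β) / d)²

z_{α/2} = 2.576 (for α = 0.01, two-sided)
z_β = 0.772 (for power = 0.78)
d = 0.32

n = ((2.576 + 0.772) / 0.32)²
n = (10.463)²
n ≈ 109.47
Round up to the next whole number: n = 110 pairs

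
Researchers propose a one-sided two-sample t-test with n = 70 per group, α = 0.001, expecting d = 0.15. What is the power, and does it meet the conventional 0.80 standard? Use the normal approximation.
Power ≈ 0.01; the study is underpowered (power < 0.80)

Power calculation (two-sample t-test, normal approximation):
z_β = d · √(n/2) - z_α
z_β = 0.15 · √(70/2) - 3.090
z_β = 0.15 · 5.916 - 3.090
z_β = -2.203

Power = Φ(z_β) = Φ(-2.203) ≈ 0.014

Effect size d = 0.15 is very small by Cohen's convention (0.2/0.5/0.8).

Threshold: power ≥ 0.80 is conventionally adequate.
Power ≈ 0.01 → the study is underpowered (power < 0.80).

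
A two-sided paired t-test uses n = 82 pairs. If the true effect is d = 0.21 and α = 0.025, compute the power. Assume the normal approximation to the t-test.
Power ≈ 0.37

Power calculation (paired t-test, normal approximation):
z_β = d · √n - z_{α/2}
z_β = 0.21 · √82 - 2.241
z_β = 0.21 · 9.055 - 2.241
z_β = -0.340

Power = Φ(z_β) = Φ(-0.340) ≈ 0.367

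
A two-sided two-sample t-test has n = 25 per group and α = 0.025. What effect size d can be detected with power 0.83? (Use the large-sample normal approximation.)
d ≈ 0.90

Minimum detectable effect (two-sample t-test, normal approximation):
d = (z_{α/2} + z_β) / √(n/2)
d = (2.241 + 0.954) / √(25/2)
d = 3.196 / 3.536
d ≈ 0.90

By Cohen's convention (0.2 small / 0.5 medium / 0.8 large): large effect.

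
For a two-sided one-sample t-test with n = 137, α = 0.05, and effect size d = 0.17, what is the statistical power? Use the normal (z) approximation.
Power ≈ 0.51

Power calculation (one-sample t-test, normal approximation):
z_β = d · √n - z_{α/2}
z_β = 0.17 · √137 - 1.960
z_β = 0.17 · 11.705 - 1.960
z_β = 0.030

Power = Φ(z_β) = Φ(0.030) ≈ 0.512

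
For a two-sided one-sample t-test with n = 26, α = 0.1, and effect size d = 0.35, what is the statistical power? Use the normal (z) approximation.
Power ≈ 0.56

Power calculation (one-sample t-test, normal approximation):
z_β = d · √n - z_{α/2}
z_β = 0.35 · √26 - 1.645
z_β = 0.35 · 5.099 - 1.645
z_β = 0.140

Power = Φ(z_β) = Φ(0.140) ≈ 0.556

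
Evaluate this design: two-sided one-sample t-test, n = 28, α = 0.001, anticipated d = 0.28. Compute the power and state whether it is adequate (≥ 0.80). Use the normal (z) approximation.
Power ≈ 0.04; the study is underpowered (power < 0.80)

Power calculation (one-sample t-test, normal approximation):
z_β = d · √n - z_{α/2}
z_β = 0.28 · √28 - 3.291
z_β = 0.28 · 5.292 - 3.291
z_β = -1.809

Power = Φ(z_β) = Φ(-1.809) ≈ 0.035

Effect size d = 0.28 is small by Cohen's convention (0.2/0.5/0.8).

Threshold: power ≥ 0.80 is conventionally adequate.
Power ≈ 0.04 → the study is underpowered (power < 0.80).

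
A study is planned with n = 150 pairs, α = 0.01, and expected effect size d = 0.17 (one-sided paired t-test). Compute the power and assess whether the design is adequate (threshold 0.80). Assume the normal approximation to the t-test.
Power ≈ 0.40; the study is underpowered (power < 0.80)

Power calculation (paired t-test, normal approximation):
z_β = d · √n - z_α
z_β = 0.17 · √150 - 2.326
z_β = 0.17 · 12.247 - 2.326
z_β = -0.244

Power = Φ(z_β) = Φ(-0.244) ≈ 0.404

Effect size d = 0.17 is very small by Cohen's convention (0.2/0.5/0.8).

Threshold: power ≥ 0.80 is conventionally adequate.
Power ≈ 0.40 → the study is underpowered (power < 0.80).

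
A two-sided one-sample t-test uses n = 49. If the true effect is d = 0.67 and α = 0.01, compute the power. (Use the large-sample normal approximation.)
Power ≈ 0.98

Power calculation (one-sample t-test, normal approximation):
z_β = d · √n - z_{α/2}
z_β = 0.67 · √49 - 2.576
z_β = 0.67 · 7.000 - 2.576
z_β = 2.114

Power = Φ(z_β) = Φ(2.114) ≈ 0.983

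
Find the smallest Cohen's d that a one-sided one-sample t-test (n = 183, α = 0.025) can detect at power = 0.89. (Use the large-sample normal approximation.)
d ≈ 0.24

Minimum detectable effect (one-sample t-test, normal approximation):
d = (z_α + z_β) / √n
d = (1.960 + 1.227) / √183
d = 3.186 / 13.528
d ≈ 0.24

By Cohen's convention (0.2 small / 0.5 medium / 0.8 large): small effect.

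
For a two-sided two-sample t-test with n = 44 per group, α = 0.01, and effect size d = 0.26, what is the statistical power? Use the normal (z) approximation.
Power ≈ 0.09

Power calculation (two-sample t-test, normal approximation):
z_β = d · √(n/2) - z_{α/2}
z_β = 0.26 · √(44/2) - 2.576
z_β = 0.26 · 4.690 - 2.576
z_β = -1.356

Power = Φ(z_β) = Φ(-1.356) ≈ 0.087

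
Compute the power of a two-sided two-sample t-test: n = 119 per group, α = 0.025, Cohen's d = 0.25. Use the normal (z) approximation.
Power ≈ 0.38

Power calculation (two-sample t-test, normal approximation):
z_β = d · √(n/2) - z_{α/2}
z_β = 0.25 · √(119/2) - 2.241
z_β = 0.25 · 7.714 - 2.241
z_β = -0.313

Power = Φ(z_β) = Φ(-0.313) ≈ 0.377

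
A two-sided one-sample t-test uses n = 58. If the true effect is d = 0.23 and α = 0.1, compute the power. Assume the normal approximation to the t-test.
Power ≈ 0.54

Power calculation (one-sample t-test, normal approximation):
z_β = d · √n - z_{α/2}
z_β = 0.23 · √58 - 1.645
z_β = 0.23 · 7.616 - 1.645
z_β = 0.107

Power = Φ(z_β) = Φ(0.107) ≈ 0.543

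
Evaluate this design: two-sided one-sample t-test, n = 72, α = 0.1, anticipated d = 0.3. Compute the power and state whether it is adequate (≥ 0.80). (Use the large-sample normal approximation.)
Power ≈ 0.82; the study is adequately powered (power ≥ 0.80)

Power calculation (one-sample t-test, normal approximation):
z_β = d · √n - z_{α/2}
z_β = 0.3 · √72 - 1.645
z_β = 0.3 · 8.485 - 1.645
z_β = 0.901

Power = Φ(z_β) = Φ(0.901) ≈ 0.816

Effect size d = 0.3 is small by Cohen's convention (0.2/0.5/0.8).

Threshold: power ≥ 0.80 is conventionally adequate.
Power ≈ 0.82 → the study is adequately powered (power ≥ 0.80).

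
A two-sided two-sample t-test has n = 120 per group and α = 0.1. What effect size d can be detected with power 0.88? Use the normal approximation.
d ≈ 0.36

Minimum detectable effect (two-sample t-test, normal approximation):
d = (z_{α/2} + z_β) / √(n/2)
d = (1.645 + 1.175) / √(120/2)
d = 2.820 / 7.746
d ≈ 0.36

By Cohen's convention (0.2 small / 0.5 medium / 0.8 large): small effect.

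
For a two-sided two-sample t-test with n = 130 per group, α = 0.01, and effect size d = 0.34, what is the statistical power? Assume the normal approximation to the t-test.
Power ≈ 0.57

Power calculation (two-sample t-test, normal approximation):
z_β = d · √(n/2) - z_{α/2}
z_β = 0.34 · √(130/2) - 2.576
z_β = 0.34 · 8.062 - 2.576
z_β = 0.165

Power = Φ(z_β) = Φ(0.165) ≈ 0.566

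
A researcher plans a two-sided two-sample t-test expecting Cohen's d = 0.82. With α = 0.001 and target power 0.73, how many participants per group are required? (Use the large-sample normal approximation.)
n = 46 per group

Sample size formula (two-sample t-test, normal approximation):
n = 2 · ((z_{α/2} + z_β) / d)²

z_{α/2} = 3.291 (for α = 0.001, two-sided)
z_β = 0.613 (for power = 0.73)
d = 0.82

n = 2 · ((3.291 + 0.613) / 0.82)²
n = 2 · (4.761)²
n ≈ 45.33
Round up to the next whole number: n = 46 per group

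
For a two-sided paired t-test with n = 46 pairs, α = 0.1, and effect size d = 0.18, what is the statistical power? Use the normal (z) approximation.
Power ≈ 0.34

Power calculation (paired t-test, normal approximation):
z_β = d · √n - z_{α/2}
z_β = 0.18 · √46 - 1.645
z_β = 0.18 · 6.782 - 1.645
z_β = -0.424

Power = Φ(z_β) = Φ(-0.424) ≈ 0.336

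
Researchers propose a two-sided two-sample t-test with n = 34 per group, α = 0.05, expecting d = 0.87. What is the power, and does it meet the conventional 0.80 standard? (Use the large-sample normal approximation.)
Power ≈ 0.95; the study is adequately powered (power ≥ 0.80)

Power calculation (two-sample t-test, normal approximation):
z_β = d · √(n/2) - z_{α/2}
z_β = 0.87 · √(34/2) - 1.960
z_β = 0.87 · 4.123 - 1.960
z_β = 1.627

Power = Φ(z_β) = Φ(1.627) ≈ 0.948

Effect size d = 0.87 is large by Cohen's convention (0.2/0.5/0.8).

Threshold: power ≥ 0.80 is conventionally adequate.
Power ≈ 0.95 → the study is adequately powered (power ≥ 0.80).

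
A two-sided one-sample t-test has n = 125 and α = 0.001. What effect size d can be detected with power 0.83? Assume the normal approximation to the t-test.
d ≈ 0.38

Minimum detectable effect (one-sample t-test, normal approximation):
d = (z_{α/2} + z_β) / √n
d = (3.291 + 0.954) / √125
d = 4.245 / 11.180
d ≈ 0.38

By Cohen's convention (0.2 small / 0.5 medium / 0.8 large): small effect.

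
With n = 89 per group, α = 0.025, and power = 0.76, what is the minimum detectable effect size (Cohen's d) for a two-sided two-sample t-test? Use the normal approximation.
d ≈ 0.44

Minimum detectable effect (two-sample t-test, normal approximation):
d = (z_{α/2} + z_β) / √(n/2)
d = (2.241 + 0.706) / √(89/2)
d = 2.948 / 6.671
d ≈ 0.44

By Cohen's convention (0.2 small / 0.5 medium / 0.8 large): small effect.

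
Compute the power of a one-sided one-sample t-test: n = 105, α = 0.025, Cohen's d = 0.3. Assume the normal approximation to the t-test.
Power ≈ 0.87

Power calculation (one-sample t-test, normal approximation):
z_β = d · √n - z_α
z_β = 0.3 · √105 - 1.960
z_β = 0.3 · 10.247 - 1.960
z_β = 1.114

Power = Φ(z_β) = Φ(1.114) ≈ 0.867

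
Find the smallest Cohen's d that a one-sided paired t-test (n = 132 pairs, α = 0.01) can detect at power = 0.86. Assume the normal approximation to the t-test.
d ≈ 0.30

Minimum detectable effect (paired t-test, normal approximation):
d = (z_α + z_β) / √n
d = (2.326 + 1.080) / √132
d = 3.407 / 11.489
d ≈ 0.30

By Cohen's convention (0.2 small / 0.5 medium / 0.8 large): small effect.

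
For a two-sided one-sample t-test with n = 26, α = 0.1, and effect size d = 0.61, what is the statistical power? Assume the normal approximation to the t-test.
Power ≈ 0.93

Power calculation (one-sample t-test, normal approximation):
z_β = d · √n - z_{α/2}
z_β = 0.61 · √26 - 1.645
z_β = 0.61 · 5.099 - 1.645
z_β = 1.466

Power = Φ(z_β) = Φ(1.466) ≈ 0.929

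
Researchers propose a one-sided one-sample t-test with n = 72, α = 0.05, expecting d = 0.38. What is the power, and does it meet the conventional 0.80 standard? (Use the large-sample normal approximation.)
Power ≈ 0.94; the study is adequately powered (power ≥ 0.80)

Power calculation (one-sample t-test, normal approximation):
z_β = d · √n - z_α
z_β = 0.38 · √72 - 1.645
z_β = 0.38 · 8.485 - 1.645
z_β = 1.580

Power = Φ(z_β) = Φ(1.580) ≈ 0.943

Effect size d = 0.38 is small by Cohen's convention (0.2/0.5/0.8).

Threshold: power ≥ 0.80 is conventionally adequate.
Power ≈ 0.94 → the study is adequately powered (power ≥ 0.80).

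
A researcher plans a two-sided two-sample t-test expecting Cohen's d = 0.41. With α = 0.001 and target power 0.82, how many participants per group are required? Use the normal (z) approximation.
n = 211 per group

Sample size formula (two-sample t-test, normal approximation):
n = 2 · ((z_{α/2} + z_β) / d)²

z_{α/2} = 3.291 (for α = 0.001, two-sided)
z_β = 0.915 (for power = 0.82)
d = 0.41

n = 2 · ((3.291 + 0.915) / 0.41)²
n = 2 · (10.259)²
n ≈ 210.49
Round up to the next whole number: n = 211 per group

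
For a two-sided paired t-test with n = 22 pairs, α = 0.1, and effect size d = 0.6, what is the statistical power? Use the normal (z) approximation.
Power ≈ 0.88

Power calculation (paired t-test, normal approximation):
z_β = d · √n - z_{α/2}
z_β = 0.6 · √22 - 1.645
z_β = 0.6 · 4.690 - 1.645
z_β = 1.169

Power = Φ(z_β) = Φ(1.169) ≈ 0.879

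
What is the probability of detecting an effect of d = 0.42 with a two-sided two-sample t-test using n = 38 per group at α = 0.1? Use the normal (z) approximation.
Power ≈ 0.57

Power calculation (two-sample t-test, normal approximation):
z_β = d · √(n/2) - z_{α/2}
z_β = 0.42 · √(38/2) - 1.645
z_β = 0.42 · 4.359 - 1.645
z_β = 0.186

Power = Φ(z_β) = Φ(0.186) ≈ 0.574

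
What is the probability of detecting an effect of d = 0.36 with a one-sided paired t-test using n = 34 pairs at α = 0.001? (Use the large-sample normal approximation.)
Power ≈ 0.16

Power calculation (paired t-test, normal approximation):
z_β = d · √n - z_α
z_β = 0.36 · √34 - 3.090
z_β = 0.36 · 5.831 - 3.090
z_β = -0.991

Power = Φ(z_β) = Φ(-0.991) ≈ 0.161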